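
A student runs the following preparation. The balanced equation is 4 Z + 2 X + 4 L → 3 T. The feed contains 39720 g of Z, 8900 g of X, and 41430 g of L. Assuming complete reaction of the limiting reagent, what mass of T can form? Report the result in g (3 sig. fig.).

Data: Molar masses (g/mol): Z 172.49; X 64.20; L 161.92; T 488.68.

84400 g

n(Z) = 39720 / 172.49 = 230.3 mol
n(X) = 8900 / 64.20 = 138.6 mol
n(L) = 41430 / 161.92 = 255.9 mol
n/ν for Z = 230.3/4 = 57.58
n/ν for X = 138.6/2 = 69.30
n/ν for L = 255.9/4 = 63.98
Smallest n/ν is Z → limiting reagent.
n(T) = (3/4) × 230.3 = 172.7 mol
mass = 172.7 × 488.68 = 84400 g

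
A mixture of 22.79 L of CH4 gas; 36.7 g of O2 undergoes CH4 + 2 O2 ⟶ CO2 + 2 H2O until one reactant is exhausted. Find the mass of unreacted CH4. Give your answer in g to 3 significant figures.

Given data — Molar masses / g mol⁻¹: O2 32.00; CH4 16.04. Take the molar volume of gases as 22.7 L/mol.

6.91 g

n(CH4) = 22.79 / 22.7 = 1.004 mol
n(O2) = 36.70 / 32.00 = 1.147 mol
n/ν for CH4 = 1.004/1 = 1.004
n/ν for O2 = 1.147/2 = 0.5735
Smallest n/ν is O2 → limiting reagent.
CH4 consumed = (1/2) × 1.147 = 0.5735 mol
CH4 remaining = 1.004 − 0.5735 = 0.4305 mol
mass = 0.4305 × 16.04 = 6.905 g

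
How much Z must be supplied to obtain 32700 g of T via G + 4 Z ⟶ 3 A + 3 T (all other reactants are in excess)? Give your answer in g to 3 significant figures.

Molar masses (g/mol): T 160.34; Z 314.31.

85500 g

n(T) = 32700 / 160.34 = 203.9 mol
n(Z) = (4/3) × 203.9 = 271.9 mol
mass = 271.9 × 314.31 = 85460 g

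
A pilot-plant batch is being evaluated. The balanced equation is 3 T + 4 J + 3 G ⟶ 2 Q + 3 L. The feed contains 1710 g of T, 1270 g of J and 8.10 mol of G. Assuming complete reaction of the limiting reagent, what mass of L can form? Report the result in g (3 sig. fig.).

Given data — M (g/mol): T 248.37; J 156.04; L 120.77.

737 g

n(T) = 1710 / 248.37 = 6.885 mol
n(J) = 1270 / 156.04 = 8.139 mol
n(G) = 8.100 mol
n/ν for T = 6.885/3 = 2.295
n/ν for J = 8.139/4 = 2.035
n/ν for G = 8.100/3 = 2.700
Smallest n/ν is J → limiting reagent.
n(L) = (3/4) × 8.139 = 6.104 mol
mass = 6.104 × 120.77 = 737.2 g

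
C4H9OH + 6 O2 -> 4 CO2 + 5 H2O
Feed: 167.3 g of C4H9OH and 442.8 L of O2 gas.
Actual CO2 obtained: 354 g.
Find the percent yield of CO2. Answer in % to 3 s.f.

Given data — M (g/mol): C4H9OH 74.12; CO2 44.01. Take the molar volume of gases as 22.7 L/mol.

89.1 %

n(C4H9OH) = 167.3 / 74.12 = 2.257 mol
n(O2) = 442.8 / 22.7 = 19.51 mol
n/ν for C4H9OH = 2.257/1 = 2.257
n/ν for O2 = 19.51/6 = 3.252
Smallest n/ν is C4H9OH → limiting reagent.
theoretical n(CO2) = (4/1) × 2.257 = 9.028 mol → 397.3 g
% yield = 354 / 397.3 × 100 = 89.10 %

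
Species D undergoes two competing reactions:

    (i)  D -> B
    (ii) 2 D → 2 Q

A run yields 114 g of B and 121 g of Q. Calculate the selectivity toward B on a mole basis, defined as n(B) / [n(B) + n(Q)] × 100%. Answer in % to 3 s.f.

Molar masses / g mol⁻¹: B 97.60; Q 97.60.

n(B) = 114 / 97.60 = 1.168 mol
n(Q) = 121 / 97.60 = 1.240 mol
selectivity = 1.168/(1.168+1.240) × 100 = 48.50 %

48.5 %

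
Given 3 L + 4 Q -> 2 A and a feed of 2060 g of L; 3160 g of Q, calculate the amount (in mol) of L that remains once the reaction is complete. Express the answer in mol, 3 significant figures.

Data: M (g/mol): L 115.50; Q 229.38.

n(L) = 2060 / 115.50 = 17.84 mol
n(Q) = 3160 / 229.38 = 13.78 mol
n/ν for L = 17.84/3 = 5.947
n/ν for Q = 13.78/4 = 3.445
Smallest n/ν is Q → limiting reagent.
L consumed = (3/4) × 13.78 = 10.34 mol
L remaining = 17.84 − 10.34 = 7.500 mol

7.50 mol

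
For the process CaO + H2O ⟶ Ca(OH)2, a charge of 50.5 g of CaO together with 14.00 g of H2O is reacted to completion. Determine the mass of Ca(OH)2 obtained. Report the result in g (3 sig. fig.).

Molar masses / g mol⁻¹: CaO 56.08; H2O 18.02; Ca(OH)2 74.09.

57.6 g

n(CaO) = 50.50 / 56.08 = 0.9005 mol
n(H2O) = 14.00 / 18.02 = 0.7769 mol
n/ν → CaO: 0.9005, H2O: 0.7769; H2O is limiting.
n(Ca(OH)2) = (1/1) × 0.7769 = 0.7769 mol
mass = 0.7769 × 74.09 = 57.56 g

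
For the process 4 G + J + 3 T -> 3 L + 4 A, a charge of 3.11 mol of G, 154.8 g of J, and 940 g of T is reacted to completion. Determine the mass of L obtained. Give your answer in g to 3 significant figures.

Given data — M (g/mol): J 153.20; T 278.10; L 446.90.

1040 g

n(G) = 3.110 mol
n(J) = 154.8 / 153.20 = 1.010 mol
n(T) = 940.0 / 278.10 = 3.380 mol
n/ν → G: 0.7775, J: 1.010, T: 1.127; G is limiting.
n(L) = (3/4) × 3.110 = 2.333 mol
mass = 2.333 × 446.90 = 1043 g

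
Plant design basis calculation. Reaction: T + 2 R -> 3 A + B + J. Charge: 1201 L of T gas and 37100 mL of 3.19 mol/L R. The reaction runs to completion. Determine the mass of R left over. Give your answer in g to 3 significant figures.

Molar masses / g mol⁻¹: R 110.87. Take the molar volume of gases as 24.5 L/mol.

2250 g

n(T) = 1201 / 24.5 = 49.02 mol
n(R) = 3.19 × 37100/1000 = 118.3 mol
n/ν → T: 49.02, R: 59.15; T is limiting.
R consumed = (2/1) × 49.02 = 98.04 mol
R remaining = 118.3 − 98.04 = 20.26 mol
mass = 20.26 × 110.87 = 2246 g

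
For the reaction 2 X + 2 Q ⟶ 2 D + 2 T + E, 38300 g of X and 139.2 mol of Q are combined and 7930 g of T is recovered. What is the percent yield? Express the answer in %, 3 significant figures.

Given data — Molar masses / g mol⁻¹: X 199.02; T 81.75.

69.7 %

n(X) = 38300 / 199.02 = 192.4 mol
n(Q) = 139.2 mol
n/ν → X: 96.20, Q: 69.60; Q is limiting.
theoretical n(T) = (2/2) × 139.2 = 139.2 mol → 11380 g
% yield = 7930 / 11380 × 100 = 69.68 %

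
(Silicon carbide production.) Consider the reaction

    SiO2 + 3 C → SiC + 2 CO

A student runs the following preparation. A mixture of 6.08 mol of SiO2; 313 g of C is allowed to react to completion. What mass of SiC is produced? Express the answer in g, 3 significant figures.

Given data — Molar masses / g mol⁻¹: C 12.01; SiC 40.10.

n(SiO2) = 6.080 mol
n(C) = 313.0 / 12.01 = 26.06 mol
n/ν → SiO2: 6.080, C: 8.687; SiO2 is limiting.
n(SiC) = (1/1) × 6.080 = 6.080 mol
mass = 6.080 × 40.10 = 243.8 g

244 g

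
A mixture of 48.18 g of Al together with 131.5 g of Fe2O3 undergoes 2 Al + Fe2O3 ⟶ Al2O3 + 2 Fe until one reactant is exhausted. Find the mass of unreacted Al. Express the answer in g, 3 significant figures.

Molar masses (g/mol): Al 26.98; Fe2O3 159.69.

3.75 g

n(Al) = 48.18 / 26.98 = 1.786 mol
n(Fe2O3) = 131.5 / 159.69 = 0.8235 mol
n/ν for Al = 1.786/2 = 0.8930
n/ν for Fe2O3 = 0.8235/1 = 0.8235
Smallest n/ν is Fe2O3 → limiting reagent.
Al consumed = (2/1) × 0.8235 = 1.647 mol
Al remaining = 1.786 − 1.647 = 0.1390 mol
mass = 0.1390 × 26.98 = 3.750 g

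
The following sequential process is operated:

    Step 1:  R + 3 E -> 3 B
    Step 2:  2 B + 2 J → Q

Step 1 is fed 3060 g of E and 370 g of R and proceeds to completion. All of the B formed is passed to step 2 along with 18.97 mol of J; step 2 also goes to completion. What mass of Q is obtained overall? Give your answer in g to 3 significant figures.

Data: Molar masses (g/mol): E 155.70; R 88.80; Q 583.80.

Step 1:
n(E) = 3060 / 155.70 = 19.65 mol
n(R) = 370.0 / 88.80 = 4.167 mol
n/ν → E: 6.550, R: 4.167; R is limiting.
n(B) produced = (3/1) × 4.167 = 12.50 mol
Step 2:
n(B) available = 12.50 mol
n(J) = 18.97 mol
n/ν → B: 6.250, J: 9.485; B is limiting.
n(Q) = (1/2) × 12.50 = 6.250 mol
mass = 6.250 × 583.80 = 3649 g

3650 g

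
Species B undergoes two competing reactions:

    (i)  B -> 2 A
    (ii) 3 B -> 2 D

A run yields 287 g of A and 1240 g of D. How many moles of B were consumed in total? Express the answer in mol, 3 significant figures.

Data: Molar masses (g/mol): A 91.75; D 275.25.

8.32 mol

n(A) = 287 / 91.75 = 3.128 mol
n(D) = 1240 / 275.25 = 4.505 mol
n(B) via (i) = (1/2)×3.128 = 1.564 mol
n(B) via (ii) = (3/2)×4.505 = 6.758 mol
total n(B) = 1.564 + 6.758 = 8.322 mol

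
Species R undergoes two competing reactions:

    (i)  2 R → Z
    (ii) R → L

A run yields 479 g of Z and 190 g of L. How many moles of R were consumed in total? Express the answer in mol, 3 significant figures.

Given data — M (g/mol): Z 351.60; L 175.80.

n(Z) = 479 / 351.60 = 1.362 mol
n(L) = 190 / 175.80 = 1.081 mol
n(R) via (i) = (2/1)×1.362 = 2.724 mol
n(R) via (ii) = (1/1)×1.081 = 1.081 mol
total n(R) = 2.724 + 1.081 = 3.805 mol

3.81 mol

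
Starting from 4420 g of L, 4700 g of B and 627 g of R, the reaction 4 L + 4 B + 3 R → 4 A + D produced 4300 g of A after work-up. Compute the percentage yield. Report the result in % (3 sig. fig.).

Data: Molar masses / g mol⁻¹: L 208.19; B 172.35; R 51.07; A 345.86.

75.9 %

n(L) = 4420 / 208.19 = 21.23 mol
n(B) = 4700 / 172.35 = 27.27 mol
n(R) = 627.0 / 51.07 = 12.28 mol
n/ν for L = 21.23/4 = 5.308
n/ν for B = 27.27/4 = 6.818
n/ν for R = 12.28/3 = 4.093
Smallest n/ν is R → limiting reagent.
theoretical n(A) = (4/3) × 12.28 = 16.37 mol → 5662 g
% yield = 4300 / 5662 × 100 = 75.94 %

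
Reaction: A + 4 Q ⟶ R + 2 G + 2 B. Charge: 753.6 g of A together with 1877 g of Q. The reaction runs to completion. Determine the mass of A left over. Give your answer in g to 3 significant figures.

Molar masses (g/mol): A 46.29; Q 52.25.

338 g

n(A) = 753.6 / 46.29 = 16.28 mol
n(Q) = 1877 / 52.25 = 35.92 mol
n/ν for A = 16.28/1 = 16.28
n/ν for Q = 35.92/4 = 8.980
Smallest n/ν is Q → limiting reagent.
A consumed = (1/4) × 35.92 = 8.980 mol
A remaining = 16.28 − 8.980 = 7.300 mol
mass = 7.300 × 46.29 = 337.9 g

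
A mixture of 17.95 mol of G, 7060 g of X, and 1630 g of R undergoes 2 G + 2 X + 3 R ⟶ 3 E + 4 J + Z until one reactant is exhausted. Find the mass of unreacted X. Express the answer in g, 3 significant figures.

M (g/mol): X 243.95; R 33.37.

2680 g

n(G) = 17.95 mol
n(X) = 7060 / 243.95 = 28.94 mol
n(R) = 1630 / 33.37 = 48.85 mol
n/ν → G: 8.975, X: 14.47, R: 16.28; G is limiting.
X consumed = (2/2) × 17.95 = 17.95 mol
X remaining = 28.94 − 17.95 = 10.99 mol
mass = 10.99 × 243.95 = 2681 g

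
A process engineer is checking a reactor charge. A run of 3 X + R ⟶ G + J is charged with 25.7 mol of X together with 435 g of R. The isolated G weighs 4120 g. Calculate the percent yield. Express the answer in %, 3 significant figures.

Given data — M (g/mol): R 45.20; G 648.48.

74.2 %

n(X) = 25.70 mol
n(R) = 435.0 / 45.20 = 9.624 mol
n/ν for X = 25.70/3 = 8.567
n/ν for R = 9.624/1 = 9.624
Smallest n/ν is X → limiting reagent.
theoretical n(G) = (1/3) × 25.70 = 8.567 mol → 5556 g
% yield = 4120 / 5556 × 100 = 74.15 %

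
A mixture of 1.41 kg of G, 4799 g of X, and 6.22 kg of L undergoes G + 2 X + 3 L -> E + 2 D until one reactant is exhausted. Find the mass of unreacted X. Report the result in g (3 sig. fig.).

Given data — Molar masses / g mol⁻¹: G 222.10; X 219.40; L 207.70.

n(G) = 1.410×1000 / 222.10 = 6.348 mol
n(X) = 4799 / 219.40 = 21.87 mol
n(L) = 6.220×1000 / 207.70 = 29.95 mol
n/ν for G = 6.348/1 = 6.348
n/ν for X = 21.87/2 = 10.94
n/ν for L = 29.95/3 = 9.983
Smallest n/ν is G → limiting reagent.
X consumed = (2/1) × 6.348 = 12.70 mol
X remaining = 21.87 − 12.70 = 9.170 mol
mass = 9.170 × 219.40 = 2012 g

2010 g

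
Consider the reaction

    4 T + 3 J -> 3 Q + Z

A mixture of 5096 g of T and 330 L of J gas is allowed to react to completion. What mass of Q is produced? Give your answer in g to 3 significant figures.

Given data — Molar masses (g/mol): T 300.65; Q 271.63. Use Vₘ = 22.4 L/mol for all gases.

3450 g

n(T) = 5096 / 300.65 = 16.95 mol
n(J) = 330.0 / 22.4 = 14.73 mol
n/ν → T: 4.238, J: 4.910; T is limiting.
n(Q) = (3/4) × 16.95 = 12.71 mol
mass = 12.71 × 271.63 = 3452 g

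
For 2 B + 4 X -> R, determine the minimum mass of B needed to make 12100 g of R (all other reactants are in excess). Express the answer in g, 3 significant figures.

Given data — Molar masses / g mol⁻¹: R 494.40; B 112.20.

n(R) = 12100 / 494.40 = 24.47 mol
n(B) = (2/1) × 24.47 = 48.94 mol
mass = 48.94 × 112.20 = 5491 g

5490 g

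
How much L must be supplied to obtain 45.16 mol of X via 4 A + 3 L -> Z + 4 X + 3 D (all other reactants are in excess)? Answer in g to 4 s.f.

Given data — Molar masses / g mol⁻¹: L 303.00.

n(X) = 45.16 mol
n(L) = (3/4) × 45.16 = 33.87 mol
mass = 33.87 × 303.00 = 10260 g

10260 g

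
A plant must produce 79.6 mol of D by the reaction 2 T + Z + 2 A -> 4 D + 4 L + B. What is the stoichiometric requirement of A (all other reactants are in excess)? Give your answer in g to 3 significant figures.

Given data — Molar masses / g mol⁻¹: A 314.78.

12500 g

n(D) = 79.60 mol
n(A) = (2/4) × 79.60 = 39.80 mol
mass = 39.80 × 314.78 = 12530 g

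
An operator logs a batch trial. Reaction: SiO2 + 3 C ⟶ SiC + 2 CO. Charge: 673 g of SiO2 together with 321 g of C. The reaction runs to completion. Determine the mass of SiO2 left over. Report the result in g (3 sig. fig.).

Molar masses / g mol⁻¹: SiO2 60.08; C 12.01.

n(SiO2) = 673.0 / 60.08 = 11.20 mol
n(C) = 321.0 / 12.01 = 26.73 mol
n/ν → SiO2: 11.20, C: 8.910; C is limiting.
SiO2 consumed = (1/3) × 26.73 = 8.910 mol
SiO2 remaining = 11.20 − 8.910 = 2.290 mol
mass = 2.290 × 60.08 = 137.6 g

138 g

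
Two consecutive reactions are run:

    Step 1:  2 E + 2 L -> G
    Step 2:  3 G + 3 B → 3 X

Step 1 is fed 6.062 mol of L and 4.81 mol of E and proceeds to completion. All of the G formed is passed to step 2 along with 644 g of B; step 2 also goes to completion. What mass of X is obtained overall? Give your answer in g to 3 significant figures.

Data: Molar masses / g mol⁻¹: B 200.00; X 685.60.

1650 g

Step 1:
n(L) = 6.062 mol
n(E) = 4.810 mol
n/ν for L = 6.062/2 = 3.031
n/ν for E = 4.810/2 = 2.405
Smallest n/ν is E → limiting reagent.
n(G) produced = (1/2) × 4.810 = 2.405 mol
Step 2:
n(G) available = 2.405 mol
n(B) = 644.0 / 200.00 = 3.220 mol
n/ν for G = 2.405/3 = 0.8017
n/ν for B = 3.220/3 = 1.073
Smallest n/ν is G → limiting reagent.
n(X) = (3/3) × 2.405 = 2.405 mol
mass = 2.405 × 685.60 = 1649 g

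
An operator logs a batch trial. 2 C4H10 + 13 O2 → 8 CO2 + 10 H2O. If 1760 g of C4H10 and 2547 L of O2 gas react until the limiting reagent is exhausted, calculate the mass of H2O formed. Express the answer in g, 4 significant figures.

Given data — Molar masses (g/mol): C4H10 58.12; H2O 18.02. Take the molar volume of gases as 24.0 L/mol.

n(C4H10) = 1760 / 58.12 = 30.28 mol
n(O2) = 2547 / 24.0 = 106.1 mol
n/ν for C4H10 = 30.28/2 = 15.14
n/ν for O2 = 106.1/13 = 8.162
Smallest n/ν is O2 → limiting reagent.
n(H2O) = (10/13) × 106.1 = 81.62 mol
mass = 81.62 × 18.02 = 1471 g

1471 g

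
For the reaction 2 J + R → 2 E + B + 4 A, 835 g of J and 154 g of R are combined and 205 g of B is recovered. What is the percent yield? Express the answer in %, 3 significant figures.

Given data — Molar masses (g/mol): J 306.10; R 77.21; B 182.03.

n(J) = 835.0 / 306.10 = 2.728 mol
n(R) = 154.0 / 77.21 = 1.995 mol
n/ν for J = 2.728/2 = 1.364
n/ν for R = 1.995/1 = 1.995
Smallest n/ν is J → limiting reagent.
theoretical n(B) = (1/2) × 2.728 = 1.364 mol → 248.3 g
% yield = 205 / 248.3 × 100 = 82.56 %

82.6 %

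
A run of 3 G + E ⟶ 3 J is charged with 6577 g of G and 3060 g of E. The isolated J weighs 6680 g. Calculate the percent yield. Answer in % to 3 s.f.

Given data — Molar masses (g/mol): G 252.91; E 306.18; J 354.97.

72.4 %

n(G) = 6577 / 252.91 = 26.01 mol
n(E) = 3060 / 306.18 = 9.994 mol
n/ν → G: 8.670, E: 9.994; G is limiting.
theoretical n(J) = (3/3) × 26.01 = 26.01 mol → 9233 g
% yield = 6680 / 9233 × 100 = 72.35 %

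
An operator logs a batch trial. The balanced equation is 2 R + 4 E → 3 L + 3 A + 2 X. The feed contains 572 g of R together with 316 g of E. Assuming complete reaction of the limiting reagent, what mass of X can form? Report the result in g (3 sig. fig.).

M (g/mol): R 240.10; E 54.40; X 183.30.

437 g

n(R) = 572.0 / 240.10 = 2.382 mol
n(E) = 316.0 / 54.40 = 5.809 mol
n/ν for R = 2.382/2 = 1.191
n/ν for E = 5.809/4 = 1.452
Smallest n/ν is R → limiting reagent.
n(X) = (2/2) × 2.382 = 2.382 mol
mass = 2.382 × 183.30 = 436.6 g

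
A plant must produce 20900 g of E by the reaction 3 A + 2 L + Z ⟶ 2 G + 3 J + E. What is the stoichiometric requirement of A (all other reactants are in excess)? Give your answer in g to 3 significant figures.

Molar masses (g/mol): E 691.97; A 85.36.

n(E) = 20900 / 691.97 = 30.20 mol
n(A) = (3/1) × 30.20 = 90.60 mol
mass = 90.60 × 85.36 = 7734 g

7730 g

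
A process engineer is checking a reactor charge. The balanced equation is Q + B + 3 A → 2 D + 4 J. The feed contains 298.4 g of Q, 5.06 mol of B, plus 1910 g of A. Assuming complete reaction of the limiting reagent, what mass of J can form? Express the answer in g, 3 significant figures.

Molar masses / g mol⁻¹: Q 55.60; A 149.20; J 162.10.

n(Q) = 298.4 / 55.60 = 5.367 mol
n(B) = 5.060 mol
n(A) = 1910 / 149.20 = 12.80 mol
n/ν → Q: 5.367, B: 5.060, A: 4.267; A is limiting.
n(J) = (4/3) × 12.80 = 17.07 mol
mass = 17.07 × 162.10 = 2767 g

2770 g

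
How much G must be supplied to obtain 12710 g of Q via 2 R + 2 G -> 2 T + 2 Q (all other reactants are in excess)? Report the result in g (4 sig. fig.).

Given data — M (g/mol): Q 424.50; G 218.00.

6527 g

n(Q) = 12710 / 424.50 = 29.94 mol
n(G) = (2/2) × 29.94 = 29.94 mol
mass = 29.94 × 218.00 = 6527 g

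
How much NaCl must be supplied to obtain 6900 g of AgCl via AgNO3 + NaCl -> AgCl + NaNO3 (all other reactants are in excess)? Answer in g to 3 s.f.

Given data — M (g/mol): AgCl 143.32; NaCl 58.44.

2810 g

n(AgCl) = 6900 / 143.32 = 48.14 mol
n(NaCl) = (1/1) × 48.14 = 48.14 mol
mass = 48.14 × 58.44 = 2813 g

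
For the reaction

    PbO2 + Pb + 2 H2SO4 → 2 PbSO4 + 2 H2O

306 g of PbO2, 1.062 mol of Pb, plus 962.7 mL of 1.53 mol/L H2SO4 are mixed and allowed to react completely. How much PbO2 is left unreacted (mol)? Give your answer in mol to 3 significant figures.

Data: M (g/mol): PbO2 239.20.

0.543 mol

n(PbO2) = 306.0 / 239.20 = 1.279 mol
n(Pb) = 1.062 mol
n(H2SO4) = 1.53 × 962.7/1000 = 1.473 mol
n/ν → PbO2: 1.279, Pb: 1.062, H2SO4: 0.7365; H2SO4 is limiting.
PbO2 consumed = (1/2) × 1.473 = 0.7365 mol
PbO2 remaining = 1.279 − 0.7365 = 0.5425 mol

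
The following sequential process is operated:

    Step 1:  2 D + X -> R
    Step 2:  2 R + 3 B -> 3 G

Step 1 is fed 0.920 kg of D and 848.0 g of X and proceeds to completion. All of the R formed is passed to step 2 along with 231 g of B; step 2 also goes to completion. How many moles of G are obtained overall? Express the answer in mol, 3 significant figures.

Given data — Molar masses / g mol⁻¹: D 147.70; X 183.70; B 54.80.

4.22 mol

Step 1:
n(D) = 0.9200×1000 / 147.70 = 6.229 mol
n(X) = 848.0 / 183.70 = 4.616 mol
n/ν → D: 3.115, X: 4.616; D is limiting.
n(R) produced = (1/2) × 6.229 = 3.115 mol
Step 2:
n(R) available = 3.115 mol
n(B) = 231.0 / 54.80 = 4.215 mol
n/ν → R: 1.558, B: 1.405; B is limiting.
n(G) = (3/3) × 4.215 = 4.215 mol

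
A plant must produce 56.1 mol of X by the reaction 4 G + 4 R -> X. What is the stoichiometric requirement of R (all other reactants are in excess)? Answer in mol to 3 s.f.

n(X) = 56.10 mol
n(R) = (4/1) × 56.10 = 224.4 mol

224 mol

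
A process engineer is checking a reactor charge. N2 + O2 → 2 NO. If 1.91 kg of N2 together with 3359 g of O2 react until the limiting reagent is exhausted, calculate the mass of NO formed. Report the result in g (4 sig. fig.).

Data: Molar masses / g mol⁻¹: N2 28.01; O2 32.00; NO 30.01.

n(N2) = 1.910×1000 / 28.01 = 68.19 mol
n(O2) = 3359 / 32.00 = 105.0 mol
n/ν for N2 = 68.19/1 = 68.19
n/ν for O2 = 105.0/1 = 105.0
Smallest n/ν is N2 → limiting reagent.
n(NO) = (2/1) × 68.19 = 136.4 mol
mass = 136.4 × 30.01 = 4093 g

4093 g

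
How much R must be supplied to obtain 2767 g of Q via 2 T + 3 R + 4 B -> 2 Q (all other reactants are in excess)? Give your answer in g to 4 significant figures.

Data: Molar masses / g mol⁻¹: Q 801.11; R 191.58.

992.6 g

n(Q) = 2767 / 801.11 = 3.454 mol
n(R) = (3/2) × 3.454 = 5.181 mol
mass = 5.181 × 191.58 = 992.6 g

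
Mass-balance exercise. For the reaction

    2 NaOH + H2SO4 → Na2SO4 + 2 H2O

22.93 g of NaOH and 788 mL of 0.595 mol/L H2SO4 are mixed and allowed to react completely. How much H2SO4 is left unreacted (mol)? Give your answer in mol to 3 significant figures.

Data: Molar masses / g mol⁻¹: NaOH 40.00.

n(NaOH) = 22.93 / 40.00 = 0.5733 mol
n(H2SO4) = 0.595 × 788.0/1000 = 0.4689 mol
n/ν → NaOH: 0.2867, H2SO4: 0.4689; NaOH is limiting.
H2SO4 consumed = (1/2) × 0.5733 = 0.2867 mol
H2SO4 remaining = 0.4689 − 0.2867 = 0.1822 mol

0.182 mol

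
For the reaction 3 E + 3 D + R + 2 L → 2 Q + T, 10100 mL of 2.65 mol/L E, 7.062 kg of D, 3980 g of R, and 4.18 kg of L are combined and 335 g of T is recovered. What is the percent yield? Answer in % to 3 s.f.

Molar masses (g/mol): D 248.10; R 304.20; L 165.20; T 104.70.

35.9 %

n(E) = 2.65 × 10100/1000 = 26.77 mol
n(D) = 7.062×1000 / 248.10 = 28.46 mol
n(R) = 3980 / 304.20 = 13.08 mol
n(L) = 4.180×1000 / 165.20 = 25.30 mol
n/ν for E = 26.77/3 = 8.923
n/ν for D = 28.46/3 = 9.487
n/ν for R = 13.08/1 = 13.08
n/ν for L = 25.30/2 = 12.65
Smallest n/ν is E → limiting reagent.
theoretical n(T) = (1/3) × 26.77 = 8.923 mol → 934.2 g
% yield = 335 / 934.2 × 100 = 35.86 %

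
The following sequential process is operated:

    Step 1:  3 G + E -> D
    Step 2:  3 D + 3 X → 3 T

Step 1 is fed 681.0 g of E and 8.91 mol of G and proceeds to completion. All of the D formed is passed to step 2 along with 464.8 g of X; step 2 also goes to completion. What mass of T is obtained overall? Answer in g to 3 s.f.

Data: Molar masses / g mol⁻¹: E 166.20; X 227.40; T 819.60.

Step 1:
n(E) = 681.0 / 166.20 = 4.097 mol
n(G) = 8.910 mol
n/ν for E = 4.097/1 = 4.097
n/ν for G = 8.910/3 = 2.970
Smallest n/ν is G → limiting reagent.
n(D) produced = (1/3) × 8.910 = 2.970 mol
Step 2:
n(D) available = 2.970 mol
n(X) = 464.8 / 227.40 = 2.044 mol
n/ν for D = 2.970/3 = 0.9900
n/ν for X = 2.044/3 = 0.6813
Smallest n/ν is X → limiting reagent.
n(T) = (3/3) × 2.044 = 2.044 mol
mass = 2.044 × 819.60 = 1675 g

1680 g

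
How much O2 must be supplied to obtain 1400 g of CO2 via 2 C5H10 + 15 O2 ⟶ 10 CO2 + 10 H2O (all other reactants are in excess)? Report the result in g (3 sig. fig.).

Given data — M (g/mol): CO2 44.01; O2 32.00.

1530 g

n(CO2) = 1400 / 44.01 = 31.81 mol
n(O2) = (15/10) × 31.81 = 47.72 mol
mass = 47.72 × 32.00 = 1527 g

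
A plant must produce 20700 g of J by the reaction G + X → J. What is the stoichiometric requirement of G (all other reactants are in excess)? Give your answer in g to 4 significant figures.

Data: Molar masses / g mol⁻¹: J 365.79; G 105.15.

5950 g

n(J) = 20700 / 365.79 = 56.59 mol
n(G) = (1/1) × 56.59 = 56.59 mol
mass = 56.59 × 105.15 = 5950 g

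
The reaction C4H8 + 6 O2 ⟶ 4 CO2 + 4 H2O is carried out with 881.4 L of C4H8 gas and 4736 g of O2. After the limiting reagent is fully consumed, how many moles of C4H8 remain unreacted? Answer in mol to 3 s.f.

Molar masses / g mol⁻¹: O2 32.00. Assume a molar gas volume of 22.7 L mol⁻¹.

14.2 mol

n(C4H8) = 881.4 / 22.7 = 38.83 mol
n(O2) = 4736 / 32.00 = 148.0 mol
n/ν for C4H8 = 38.83/1 = 38.83
n/ν for O2 = 148.0/6 = 24.67
Smallest n/ν is O2 → limiting reagent.
C4H8 consumed = (1/6) × 148.0 = 24.67 mol
C4H8 remaining = 38.83 − 24.67 = 14.16 mol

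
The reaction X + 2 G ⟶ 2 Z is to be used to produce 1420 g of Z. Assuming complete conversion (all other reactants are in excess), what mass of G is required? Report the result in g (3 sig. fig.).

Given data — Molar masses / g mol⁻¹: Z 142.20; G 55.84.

558 g

n(Z) = 1420 / 142.20 = 9.986 mol
n(G) = (2/2) × 9.986 = 9.986 mol
mass = 9.986 × 55.84 = 557.6 g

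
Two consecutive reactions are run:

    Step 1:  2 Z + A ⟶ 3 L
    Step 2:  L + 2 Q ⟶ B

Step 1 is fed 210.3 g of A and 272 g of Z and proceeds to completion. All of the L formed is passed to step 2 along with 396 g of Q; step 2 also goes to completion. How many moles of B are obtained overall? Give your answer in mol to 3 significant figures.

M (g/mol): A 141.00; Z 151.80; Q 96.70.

Step 1:
n(A) = 210.3 / 141.00 = 1.491 mol
n(Z) = 272.0 / 151.80 = 1.792 mol
n/ν for A = 1.491/1 = 1.491
n/ν for Z = 1.792/2 = 0.8960
Smallest n/ν is Z → limiting reagent.
n(L) produced = (3/2) × 1.792 = 2.688 mol
Step 2:
n(L) available = 2.688 mol
n(Q) = 396.0 / 96.70 = 4.095 mol
n/ν for L = 2.688/1 = 2.688
n/ν for Q = 4.095/2 = 2.048
Smallest n/ν is Q → limiting reagent.
n(B) = (1/2) × 4.095 = 2.048 mol

2.05 mol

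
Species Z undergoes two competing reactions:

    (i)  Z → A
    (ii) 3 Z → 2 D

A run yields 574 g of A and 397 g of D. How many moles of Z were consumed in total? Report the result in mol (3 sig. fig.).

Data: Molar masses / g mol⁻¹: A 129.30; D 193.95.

n(A) = 574 / 129.30 = 4.439 mol
n(D) = 397 / 193.95 = 2.047 mol
n(Z) via (i) = (1/1)×4.439 = 4.439 mol
n(Z) via (ii) = (3/2)×2.047 = 3.071 mol
total n(Z) = 4.439 + 3.071 = 7.510 mol

7.51 mol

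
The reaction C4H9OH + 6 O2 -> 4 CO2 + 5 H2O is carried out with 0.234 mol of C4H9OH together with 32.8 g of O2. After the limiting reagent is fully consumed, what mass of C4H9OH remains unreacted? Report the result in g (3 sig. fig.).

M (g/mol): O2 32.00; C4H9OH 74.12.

4.68 g

n(C4H9OH) = 0.2340 mol
n(O2) = 32.80 / 32.00 = 1.025 mol
n/ν for C4H9OH = 0.2340/1 = 0.2340
n/ν for O2 = 1.025/6 = 0.1708
Smallest n/ν is O2 → limiting reagent.
C4H9OH consumed = (1/6) × 1.025 = 0.1708 mol
C4H9OH remaining = 0.2340 − 0.1708 = 0.06320 mol
mass = 0.06320 × 74.12 = 4.684 g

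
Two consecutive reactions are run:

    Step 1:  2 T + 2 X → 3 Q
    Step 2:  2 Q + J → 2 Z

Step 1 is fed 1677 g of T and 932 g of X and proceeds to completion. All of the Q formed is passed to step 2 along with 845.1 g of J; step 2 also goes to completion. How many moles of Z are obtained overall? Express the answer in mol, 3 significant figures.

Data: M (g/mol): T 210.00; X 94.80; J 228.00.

Step 1:
n(T) = 1677 / 210.00 = 7.986 mol
n(X) = 932.0 / 94.80 = 9.831 mol
n/ν for T = 7.986/2 = 3.993
n/ν for X = 9.831/2 = 4.916
Smallest n/ν is T → limiting reagent.
n(Q) produced = (3/2) × 7.986 = 11.98 mol
Step 2:
n(Q) available = 11.98 mol
n(J) = 845.1 / 228.00 = 3.707 mol
n/ν for Q = 11.98/2 = 5.990
n/ν for J = 3.707/1 = 3.707
Smallest n/ν is J → limiting reagent.
n(Z) = (2/1) × 3.707 = 7.414 mol

7.41 mol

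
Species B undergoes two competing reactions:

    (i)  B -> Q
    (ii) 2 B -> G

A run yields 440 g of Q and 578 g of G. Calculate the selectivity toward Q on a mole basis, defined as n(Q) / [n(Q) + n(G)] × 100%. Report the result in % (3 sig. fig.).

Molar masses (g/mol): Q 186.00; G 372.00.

60.4 %

n(Q) = 440 / 186.00 = 2.366 mol
n(G) = 578 / 372.00 = 1.554 mol
selectivity = 2.366/(2.366+1.554) × 100 = 60.36 %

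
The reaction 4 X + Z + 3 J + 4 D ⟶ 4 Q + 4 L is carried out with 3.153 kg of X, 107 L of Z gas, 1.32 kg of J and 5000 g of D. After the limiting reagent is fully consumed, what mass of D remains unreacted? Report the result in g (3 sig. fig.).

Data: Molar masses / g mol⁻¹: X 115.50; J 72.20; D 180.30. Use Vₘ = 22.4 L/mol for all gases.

1550 g

n(X) = 3.153×1000 / 115.50 = 27.30 mol
n(Z) = 107.0 / 22.4 = 4.777 mol
n(J) = 1.320×1000 / 72.20 = 18.28 mol
n(D) = 5000 / 180.30 = 27.73 mol
n/ν for X = 27.30/4 = 6.825
n/ν for Z = 4.777/1 = 4.777
n/ν for J = 18.28/3 = 6.093
n/ν for D = 27.73/4 = 6.933
Smallest n/ν is Z → limiting reagent.
D consumed = (4/1) × 4.777 = 19.11 mol
D remaining = 27.73 − 19.11 = 8.620 mol
mass = 8.620 × 180.30 = 1554 g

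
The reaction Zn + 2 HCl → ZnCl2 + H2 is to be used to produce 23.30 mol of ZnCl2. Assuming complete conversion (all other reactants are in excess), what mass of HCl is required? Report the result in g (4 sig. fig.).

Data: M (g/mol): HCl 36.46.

1699 g

n(ZnCl2) = 23.30 mol
n(HCl) = (2/1) × 23.30 = 46.60 mol
mass = 46.60 × 36.46 = 1699 g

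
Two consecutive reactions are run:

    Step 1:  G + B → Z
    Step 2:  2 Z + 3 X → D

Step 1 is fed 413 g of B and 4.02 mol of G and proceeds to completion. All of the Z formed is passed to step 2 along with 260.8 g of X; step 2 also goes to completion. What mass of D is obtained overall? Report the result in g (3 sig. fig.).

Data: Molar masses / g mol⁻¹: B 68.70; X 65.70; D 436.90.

578 g

Step 1:
n(B) = 413.0 / 68.70 = 6.012 mol
n(G) = 4.020 mol
n/ν for B = 6.012/1 = 6.012
n/ν for G = 4.020/1 = 4.020
Smallest n/ν is G → limiting reagent.
n(Z) produced = (1/1) × 4.020 = 4.020 mol
Step 2:
n(Z) available = 4.020 mol
n(X) = 260.8 / 65.70 = 3.970 mol
n/ν for Z = 4.020/2 = 2.010
n/ν for X = 3.970/3 = 1.323
Smallest n/ν is X → limiting reagent.
n(D) = (1/3) × 3.970 = 1.323 mol
mass = 1.323 × 436.90 = 578.0 g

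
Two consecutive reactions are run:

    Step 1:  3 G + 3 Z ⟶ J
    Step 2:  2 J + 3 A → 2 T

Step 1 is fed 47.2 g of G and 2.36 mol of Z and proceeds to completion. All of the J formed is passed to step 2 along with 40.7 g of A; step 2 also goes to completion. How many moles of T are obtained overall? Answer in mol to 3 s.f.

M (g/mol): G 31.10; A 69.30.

Step 1:
n(G) = 47.20 / 31.10 = 1.518 mol
n(Z) = 2.360 mol
n/ν for G = 1.518/3 = 0.5060
n/ν for Z = 2.360/3 = 0.7867
Smallest n/ν is G → limiting reagent.
n(J) produced = (1/3) × 1.518 = 0.5060 mol
Step 2:
n(J) available = 0.5060 mol
n(A) = 40.70 / 69.30 = 0.5873 mol
n/ν for J = 0.5060/2 = 0.2530
n/ν for A = 0.5873/3 = 0.1958
Smallest n/ν is A → limiting reagent.
n(T) = (2/3) × 0.5873 = 0.3915 mol

0.392 mol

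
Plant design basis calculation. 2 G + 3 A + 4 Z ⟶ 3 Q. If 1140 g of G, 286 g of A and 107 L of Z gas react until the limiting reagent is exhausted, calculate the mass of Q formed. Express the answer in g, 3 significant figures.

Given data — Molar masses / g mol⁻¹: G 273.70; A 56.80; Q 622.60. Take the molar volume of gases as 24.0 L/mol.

2080 g

n(G) = 1140 / 273.70 = 4.165 mol
n(A) = 286.0 / 56.80 = 5.035 mol
n(Z) = 107.0 / 24.0 = 4.458 mol
n/ν for G = 4.165/2 = 2.083
n/ν for A = 5.035/3 = 1.678
n/ν for Z = 4.458/4 = 1.115
Smallest n/ν is Z → limiting reagent.
n(Q) = (3/4) × 4.458 = 3.344 mol
mass = 3.344 × 622.60 = 2082 g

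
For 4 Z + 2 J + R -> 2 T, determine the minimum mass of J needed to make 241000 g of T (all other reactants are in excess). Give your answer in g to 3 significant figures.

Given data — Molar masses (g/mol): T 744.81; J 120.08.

n(T) = 241000 / 744.81 = 323.6 mol
n(J) = (2/2) × 323.6 = 323.6 mol
mass = 323.6 × 120.08 = 38860 g

38900 g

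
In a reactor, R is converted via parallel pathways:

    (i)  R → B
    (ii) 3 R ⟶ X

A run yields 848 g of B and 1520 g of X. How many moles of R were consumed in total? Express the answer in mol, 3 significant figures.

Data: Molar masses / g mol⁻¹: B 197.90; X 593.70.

12.0 mol

n(B) = 848 / 197.90 = 4.285 mol
n(X) = 1520 / 593.70 = 2.560 mol
n(R) via (i) = (1/1)×4.285 = 4.285 mol
n(R) via (ii) = (3/1)×2.560 = 7.680 mol
total n(R) = 4.285 + 7.680 = 11.97 mol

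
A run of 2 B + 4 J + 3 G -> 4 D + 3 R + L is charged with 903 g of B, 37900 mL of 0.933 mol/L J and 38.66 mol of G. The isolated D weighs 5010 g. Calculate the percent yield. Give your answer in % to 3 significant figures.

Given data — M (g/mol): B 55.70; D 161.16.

95.9 %

n(B) = 903.0 / 55.70 = 16.21 mol
n(J) = 0.933 × 37900/1000 = 35.36 mol
n(G) = 38.66 mol
n/ν → B: 8.105, J: 8.840, G: 12.89; B is limiting.
theoretical n(D) = (4/2) × 16.21 = 32.42 mol → 5225 g
% yield = 5010 / 5225 × 100 = 95.89 %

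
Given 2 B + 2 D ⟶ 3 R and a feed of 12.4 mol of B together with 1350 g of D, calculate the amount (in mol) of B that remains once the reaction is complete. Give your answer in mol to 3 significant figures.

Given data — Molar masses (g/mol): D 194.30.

5.45 mol

n(B) = 12.40 mol
n(D) = 1350 / 194.30 = 6.948 mol
n/ν for B = 12.40/2 = 6.200
n/ν for D = 6.948/2 = 3.474
Smallest n/ν is D → limiting reagent.
B consumed = (2/2) × 6.948 = 6.948 mol
B remaining = 12.40 − 6.948 = 5.452 mol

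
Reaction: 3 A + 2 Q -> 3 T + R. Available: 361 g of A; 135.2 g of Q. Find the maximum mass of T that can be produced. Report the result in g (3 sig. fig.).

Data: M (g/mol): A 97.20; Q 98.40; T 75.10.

155 g

n(A) = 361.0 / 97.20 = 3.714 mol
n(Q) = 135.2 / 98.40 = 1.374 mol
n/ν → A: 1.238, Q: 0.6870; Q is limiting.
n(T) = (3/2) × 1.374 = 2.061 mol
mass = 2.061 × 75.10 = 154.8 g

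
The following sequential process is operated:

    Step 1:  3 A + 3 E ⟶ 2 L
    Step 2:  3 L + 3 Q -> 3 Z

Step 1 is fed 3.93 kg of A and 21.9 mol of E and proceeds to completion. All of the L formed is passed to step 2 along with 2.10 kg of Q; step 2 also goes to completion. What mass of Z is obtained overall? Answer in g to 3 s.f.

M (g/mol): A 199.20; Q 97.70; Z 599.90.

Step 1:
n(A) = 3.930×1000 / 199.20 = 19.73 mol
n(E) = 21.90 mol
n/ν → A: 6.577, E: 7.300; A is limiting.
n(L) produced = (2/3) × 19.73 = 13.15 mol
Step 2:
n(L) available = 13.15 mol
n(Q) = 2.100×1000 / 97.70 = 21.49 mol
n/ν → L: 4.383, Q: 7.163; L is limiting.
n(Z) = (3/3) × 13.15 = 13.15 mol
mass = 13.15 × 599.90 = 7889 g

7890 g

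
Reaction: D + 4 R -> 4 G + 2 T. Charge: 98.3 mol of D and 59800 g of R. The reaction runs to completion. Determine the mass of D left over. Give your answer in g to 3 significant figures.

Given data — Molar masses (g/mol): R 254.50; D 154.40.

6110 g

n(D) = 98.30 mol
n(R) = 59800 / 254.50 = 235.0 mol
n/ν → D: 98.30, R: 58.75; R is limiting.
D consumed = (1/4) × 235.0 = 58.75 mol
D remaining = 98.30 − 58.75 = 39.55 mol
mass = 39.55 × 154.40 = 6107 g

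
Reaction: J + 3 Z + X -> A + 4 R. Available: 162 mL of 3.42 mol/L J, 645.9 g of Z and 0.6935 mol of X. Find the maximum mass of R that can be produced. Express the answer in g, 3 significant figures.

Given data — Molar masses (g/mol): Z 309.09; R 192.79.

427 g

n(J) = 3.42 × 162.0/1000 = 0.5540 mol
n(Z) = 645.9 / 309.09 = 2.090 mol
n(X) = 0.6935 mol
n/ν → J: 0.5540, Z: 0.6967, X: 0.6935; J is limiting.
n(R) = (4/1) × 0.5540 = 2.216 mol
mass = 2.216 × 192.79 = 427.2 g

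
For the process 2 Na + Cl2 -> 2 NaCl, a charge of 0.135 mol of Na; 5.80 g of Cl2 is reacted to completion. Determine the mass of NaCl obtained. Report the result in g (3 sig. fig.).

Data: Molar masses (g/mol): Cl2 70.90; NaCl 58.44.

n(Na) = 0.1350 mol
n(Cl2) = 5.800 / 70.90 = 0.08181 mol
n/ν → Na: 0.06750, Cl2: 0.08181; Na is limiting.
n(NaCl) = (2/2) × 0.1350 = 0.1350 mol
mass = 0.1350 × 58.44 = 7.889 g

7.89 g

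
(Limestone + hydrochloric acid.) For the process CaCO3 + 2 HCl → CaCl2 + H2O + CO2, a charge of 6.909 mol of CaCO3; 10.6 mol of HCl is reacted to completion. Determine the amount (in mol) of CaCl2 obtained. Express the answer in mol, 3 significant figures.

n(CaCO3) = 6.909 mol
n(HCl) = 10.60 mol
n/ν → CaCO3: 6.909, HCl: 5.300; HCl is limiting.
n(CaCl2) = (1/2) × 10.60 = 5.300 mol

5.30 mol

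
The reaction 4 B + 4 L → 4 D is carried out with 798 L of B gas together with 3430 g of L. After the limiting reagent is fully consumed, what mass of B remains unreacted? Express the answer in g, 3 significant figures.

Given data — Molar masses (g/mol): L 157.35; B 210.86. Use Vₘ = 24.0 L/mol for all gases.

2410 g

n(B) = 798.0 / 24.0 = 33.25 mol
n(L) = 3430 / 157.35 = 21.80 mol
n/ν → B: 8.313, L: 5.450; L is limiting.
B consumed = (4/4) × 21.80 = 21.80 mol
B remaining = 33.25 − 21.80 = 11.45 mol
mass = 11.45 × 210.86 = 2414 g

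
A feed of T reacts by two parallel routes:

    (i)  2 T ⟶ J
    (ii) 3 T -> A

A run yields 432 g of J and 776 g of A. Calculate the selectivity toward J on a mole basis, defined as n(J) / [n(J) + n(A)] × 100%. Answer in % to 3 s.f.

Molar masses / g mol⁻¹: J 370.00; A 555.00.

45.5 %

n(J) = 432 / 370.00 = 1.168 mol
n(A) = 776 / 555.00 = 1.398 mol
selectivity = 1.168/(1.168+1.398) × 100 = 45.52 %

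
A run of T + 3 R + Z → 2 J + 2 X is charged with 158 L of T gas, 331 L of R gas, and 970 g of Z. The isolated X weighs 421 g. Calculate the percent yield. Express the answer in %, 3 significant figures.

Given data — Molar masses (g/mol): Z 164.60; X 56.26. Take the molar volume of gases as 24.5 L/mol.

n(T) = 158.0 / 24.5 = 6.449 mol
n(R) = 331.0 / 24.5 = 13.51 mol
n(Z) = 970.0 / 164.60 = 5.893 mol
n/ν → T: 6.449, R: 4.503, Z: 5.893; R is limiting.
theoretical n(X) = (2/3) × 13.51 = 9.007 mol → 506.7 g
% yield = 421 / 506.7 × 100 = 83.09 %

83.1 %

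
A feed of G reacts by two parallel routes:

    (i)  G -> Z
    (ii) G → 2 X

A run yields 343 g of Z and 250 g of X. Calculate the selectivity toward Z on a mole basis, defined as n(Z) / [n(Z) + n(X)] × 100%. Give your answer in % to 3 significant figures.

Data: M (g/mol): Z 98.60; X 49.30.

n(Z) = 343 / 98.60 = 3.479 mol
n(X) = 250 / 49.30 = 5.071 mol
selectivity = 3.479/(3.479+5.071) × 100 = 40.69 %

40.7 %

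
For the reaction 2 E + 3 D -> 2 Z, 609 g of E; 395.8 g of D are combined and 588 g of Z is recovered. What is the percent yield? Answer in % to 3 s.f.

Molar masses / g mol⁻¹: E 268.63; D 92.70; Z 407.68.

63.6 %

n(E) = 609.0 / 268.63 = 2.267 mol
n(D) = 395.8 / 92.70 = 4.270 mol
n/ν → E: 1.134, D: 1.423; E is limiting.
theoretical n(Z) = (2/2) × 2.267 = 2.267 mol → 924.2 g
% yield = 588 / 924.2 × 100 = 63.62 %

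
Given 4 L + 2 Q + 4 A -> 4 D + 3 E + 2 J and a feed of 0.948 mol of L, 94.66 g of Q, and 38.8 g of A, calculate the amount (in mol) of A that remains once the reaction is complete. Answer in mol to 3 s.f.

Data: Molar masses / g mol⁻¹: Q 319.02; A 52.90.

0.140 mol

n(L) = 0.9480 mol
n(Q) = 94.66 / 319.02 = 0.2967 mol
n(A) = 38.80 / 52.90 = 0.7335 mol
n/ν for L = 0.9480/4 = 0.2370
n/ν for Q = 0.2967/2 = 0.1484
n/ν for A = 0.7335/4 = 0.1834
Smallest n/ν is Q → limiting reagent.
A consumed = (4/2) × 0.2967 = 0.5934 mol
A remaining = 0.7335 − 0.5934 = 0.1401 mol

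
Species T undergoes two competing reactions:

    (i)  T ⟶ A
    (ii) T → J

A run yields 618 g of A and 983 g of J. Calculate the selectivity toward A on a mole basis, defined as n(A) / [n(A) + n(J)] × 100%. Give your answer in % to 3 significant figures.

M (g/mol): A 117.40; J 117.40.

38.6 %

n(A) = 618 / 117.40 = 5.264 mol
n(J) = 983 / 117.40 = 8.373 mol
selectivity = 5.264/(5.264+8.373) × 100 = 38.60 %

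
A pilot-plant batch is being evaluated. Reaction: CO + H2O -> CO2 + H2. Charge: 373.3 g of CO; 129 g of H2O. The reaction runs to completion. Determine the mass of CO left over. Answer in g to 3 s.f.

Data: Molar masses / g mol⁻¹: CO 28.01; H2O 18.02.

173 g

n(CO) = 373.3 / 28.01 = 13.33 mol
n(H2O) = 129.0 / 18.02 = 7.159 mol
n/ν for CO = 13.33/1 = 13.33
n/ν for H2O = 7.159/1 = 7.159
Smallest n/ν is H2O → limiting reagent.
CO consumed = (1/1) × 7.159 = 7.159 mol
CO remaining = 13.33 − 7.159 = 6.171 mol
mass = 6.171 × 28.01 = 172.8 g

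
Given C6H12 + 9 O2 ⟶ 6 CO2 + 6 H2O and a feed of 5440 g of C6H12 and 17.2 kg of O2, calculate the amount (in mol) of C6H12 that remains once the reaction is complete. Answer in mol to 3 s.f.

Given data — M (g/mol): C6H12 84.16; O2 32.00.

4.92 mol

n(C6H12) = 5440 / 84.16 = 64.64 mol
n(O2) = 17.20×1000 / 32.00 = 537.5 mol
n/ν for C6H12 = 64.64/1 = 64.64
n/ν for O2 = 537.5/9 = 59.72
Smallest n/ν is O2 → limiting reagent.
C6H12 consumed = (1/9) × 537.5 = 59.72 mol
C6H12 remaining = 64.64 − 59.72 = 4.920 mol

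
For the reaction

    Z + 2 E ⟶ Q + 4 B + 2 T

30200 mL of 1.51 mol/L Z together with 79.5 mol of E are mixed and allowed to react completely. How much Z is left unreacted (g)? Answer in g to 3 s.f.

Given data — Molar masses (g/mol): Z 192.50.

1130 g

n(Z) = 1.51 × 30200/1000 = 45.60 mol
n(E) = 79.50 mol
n/ν for Z = 45.60/1 = 45.60
n/ν for E = 79.50/2 = 39.75
Smallest n/ν is E → limiting reagent.
Z consumed = (1/2) × 79.50 = 39.75 mol
Z remaining = 45.60 − 39.75 = 5.850 mol
mass = 5.850 × 192.50 = 1126 g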